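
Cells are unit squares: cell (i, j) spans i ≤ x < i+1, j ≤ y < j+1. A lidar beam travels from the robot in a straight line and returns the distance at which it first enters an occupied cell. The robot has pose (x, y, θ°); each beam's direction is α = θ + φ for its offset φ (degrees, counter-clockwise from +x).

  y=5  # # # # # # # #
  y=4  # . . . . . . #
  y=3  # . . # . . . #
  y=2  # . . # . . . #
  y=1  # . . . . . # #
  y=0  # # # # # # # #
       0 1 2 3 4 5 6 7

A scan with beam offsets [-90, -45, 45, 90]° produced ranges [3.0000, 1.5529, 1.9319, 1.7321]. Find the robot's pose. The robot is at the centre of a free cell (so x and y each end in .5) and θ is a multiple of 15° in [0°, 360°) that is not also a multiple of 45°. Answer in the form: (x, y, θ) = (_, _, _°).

Candidates: 21 free-cell centres × 16 headings = 336 poses. Raycast each; keep the one whose scan matches to 4 dp.
  (5.5, 3.5, 60°): beam 1 = 1.7321 ≠ 3.0000 ✗
  (5.5, 3.5, 120°): beam 1 = 1.7321 ≠ 3.0000 ✗
  (2.5, 4.5, 285°): beam 1 = 1.5529 ≠ 3.0000 ✗
  (4.5, 2.5, 240°): beam 1 = 0.5774 ≠ 3.0000 ✗
  (2.5, 2.5, 105°): beam 1 = 0.5176 ≠ 3.0000 ✗
  …
  (5.5, 3.5, 240°): r_1=3.0000, r_2=1.5529, r_3=1.9319, r_4=1.7321 — all match ✓
Only this pose fits every beam.

(x, y, θ) = (5.5, 3.5, 240°)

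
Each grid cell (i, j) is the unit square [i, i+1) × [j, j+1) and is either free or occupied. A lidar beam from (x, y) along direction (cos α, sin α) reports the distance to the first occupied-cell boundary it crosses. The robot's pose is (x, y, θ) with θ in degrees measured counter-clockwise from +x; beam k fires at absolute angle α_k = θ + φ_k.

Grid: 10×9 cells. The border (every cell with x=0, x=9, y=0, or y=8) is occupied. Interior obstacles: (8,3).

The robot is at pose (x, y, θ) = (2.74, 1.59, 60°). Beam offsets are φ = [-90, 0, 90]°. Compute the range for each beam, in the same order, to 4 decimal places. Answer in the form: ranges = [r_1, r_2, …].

beam 1: φ=-90°, α=330°
  cosα=0.8660 sinα=-0.5000 | (2,1) | tMaxX 0.3002 tMaxY 1.1800 | tΔX 1.1547 tΔY 2.0000
    t=0.3002 [x] (3,1)
    t=1.1800 [y] (3,0) — stop
  → r_1 = 1.1800
beam 2: φ=0°, α=60°
  cosα=0.5000 sinα=0.8660 | (2,1) | tMaxX 0.5200 tMaxY 0.4734 | tΔX 2.0000 tΔY 1.1547
    t=0.4734 [y] (2,2)
    t=0.5200 [x] (3,2)
    t=1.6281 [y] (3,3)
    t=2.5200 [x] (4,3)
    t=2.7828 [y] (4,4)
    t=3.9375 [y] (4,5)
    t=4.5200 [x] (5,5)
    t=5.0922 [y] (5,6)
    t=6.2469 [y] (5,7)
    t=6.5200 [x] (6,7)
    t=7.4016 [y] (6,8) — stop
  → r_2 = 7.4016
beam 3: φ=90°, α=150°
  cosα=-0.8660 sinα=0.5000 | (2,1) | tMaxX 0.8545 tMaxY 0.8200 | tΔX 1.1547 tΔY 2.0000
    t=0.8200 [y] (2,2)
    t=0.8545 [x] (1,2)
    t=2.0092 [x] (0,2) — stop
  → r_3 = 2.0092

ranges = [1.1800, 7.4016, 2.0092]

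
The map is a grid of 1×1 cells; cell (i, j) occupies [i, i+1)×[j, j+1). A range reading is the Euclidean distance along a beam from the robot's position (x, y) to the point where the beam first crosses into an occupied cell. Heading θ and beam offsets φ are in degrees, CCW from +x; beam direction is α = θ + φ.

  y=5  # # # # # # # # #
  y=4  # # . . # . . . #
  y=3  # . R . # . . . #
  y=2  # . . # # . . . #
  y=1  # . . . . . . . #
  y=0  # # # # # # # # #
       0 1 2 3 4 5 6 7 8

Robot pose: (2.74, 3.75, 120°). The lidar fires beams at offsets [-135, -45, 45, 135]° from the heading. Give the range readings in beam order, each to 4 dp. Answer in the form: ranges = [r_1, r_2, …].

ranges = [1.3044, 1.2941, 0.9659, 2.8470]

beam 1: φ=-135°, α=345°
  cosα=0.9659 sinα=-0.2588 | (2,3) | tMaxX 0.2692 tMaxY 2.8978 | tΔX 1.0353 tΔY 3.8637
    t=0.2692 [x] (3,3)
    t=1.3044 [x] (4,3) — stop
  → r_1 = 1.3044
beam 2: φ=-45°, α=75°
  cosα=0.2588 sinα=0.9659 | (2,3) | tMaxX 1.0046 tMaxY 0.2588 | tΔX 3.8637 tΔY 1.0353
    t=0.2588 [y] (2,4)
    t=1.0046 [x] (3,4)
    t=1.2941 [y] (3,5) — stop
  → r_2 = 1.2941
beam 3: φ=45°, α=165°
  cosα=-0.9659 sinα=0.2588 | (2,3) | tMaxX 0.7661 tMaxY 0.9659 | tΔX 1.0353 tΔY 3.8637
    t=0.7661 [x] (1,3)
    t=0.9659 [y] (1,4) — stop
  → r_3 = 0.9659
beam 4: φ=135°, α=255°
  cosα=-0.2588 sinα=-0.9659 | (2,3) | tMaxX 2.8591 tMaxY 0.7765 | tΔX 3.8637 tΔY 1.0353
    t=0.7765 [y] (2,2)
    t=1.8117 [y] (2,1)
    t=2.8470 [y] (2,0) — stop
  → r_4 = 2.8470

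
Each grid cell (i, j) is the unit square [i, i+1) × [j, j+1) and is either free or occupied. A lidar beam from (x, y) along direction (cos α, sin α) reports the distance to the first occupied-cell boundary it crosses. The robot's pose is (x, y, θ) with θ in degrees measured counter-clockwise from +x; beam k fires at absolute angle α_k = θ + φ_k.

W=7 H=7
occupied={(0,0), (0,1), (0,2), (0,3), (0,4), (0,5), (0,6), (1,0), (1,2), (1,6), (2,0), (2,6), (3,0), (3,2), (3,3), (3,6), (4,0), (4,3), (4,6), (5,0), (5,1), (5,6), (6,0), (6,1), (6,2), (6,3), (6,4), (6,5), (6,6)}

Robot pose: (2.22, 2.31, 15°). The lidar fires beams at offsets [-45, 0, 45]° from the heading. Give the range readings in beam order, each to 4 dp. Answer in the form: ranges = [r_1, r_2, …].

beam 1: φ=-45°, α=330°
  dir = (cos 330°, sin 330°) = (0.8660, -0.5000); from cell (2,2)
  next x-line at t=0.9007, next y-line at t=0.6200; Δt_x=1.1547, Δt_y=2.0000
    y: enter (2,1) at t=0.6200
    x: enter (3,1) at t=0.9007
    x: enter (4,1) at t=2.0554
    y: enter (4,0) at t=2.6200 ← occupied
  → r_1 = 2.6200
beam 2: φ=0°, α=15°
  dir = (cos 15°, sin 15°) = (0.9659, 0.2588); from cell (2,2)
  next x-line at t=0.8075, next y-line at t=2.6660; Δt_x=1.0353, Δt_y=3.8637
    x: enter (3,2) at t=0.8075 ← occupied
  → r_2 = 0.8075
beam 3: φ=45°, α=60°
  dir = (cos 60°, sin 60°) = (0.5000, 0.8660); from cell (2,2)
  next x-line at t=1.5600, next y-line at t=0.7967; Δt_x=2.0000, Δt_y=1.1547
    y: enter (2,3) at t=0.7967
    x: enter (3,3) at t=1.5600 ← occupied
  → r_3 = 1.5600

ranges = [2.6200, 0.8075, 1.5600]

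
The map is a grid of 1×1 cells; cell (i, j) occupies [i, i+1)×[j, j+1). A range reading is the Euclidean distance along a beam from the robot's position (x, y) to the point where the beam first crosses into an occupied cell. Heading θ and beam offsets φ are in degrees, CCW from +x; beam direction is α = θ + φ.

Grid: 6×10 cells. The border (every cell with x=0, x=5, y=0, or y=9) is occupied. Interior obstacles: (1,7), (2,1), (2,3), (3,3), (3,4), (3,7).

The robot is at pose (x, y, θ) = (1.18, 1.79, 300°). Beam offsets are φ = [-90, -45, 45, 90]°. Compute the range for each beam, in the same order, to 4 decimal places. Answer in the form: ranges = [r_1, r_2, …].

beam 1: φ=-90°, α=210°
  d=(-0.8660,-0.5000)  start (1,1)  tX=0.2078 tY=1.5800  stride 1/|dx|=1.1547 1/|dy|=2.0000
    cross x-line → (0,1), t=0.2078 (wall)
  → r_1 = 0.2078
beam 2: φ=-45°, α=255°
  d=(-0.2588,-0.9659)  start (1,1)  tX=0.6955 tY=0.8179  stride 1/|dx|=3.8637 1/|dy|=1.0353
    cross x-line → (0,1), t=0.6955 (wall)
  → r_2 = 0.6955
beam 3: φ=45°, α=345°
  d=(0.9659,-0.2588)  start (1,1)  tX=0.8489 tY=3.0523  stride 1/|dx|=1.0353 1/|dy|=3.8637
    cross x-line → (2,1), t=0.8489 (wall)
  → r_3 = 0.8489
beam 4: φ=90°, α=30°
  d=(0.8660,0.5000)  start (1,1)  tX=0.9469 tY=0.4200  stride 1/|dx|=1.1547 1/|dy|=2.0000
    cross y-line → (1,2), t=0.4200
    cross x-line → (2,2), t=0.9469
    cross x-line → (3,2), t=2.1016
    cross y-line → (3,3), t=2.4200 (wall)
  → r_4 = 2.4200

ranges = [0.2078, 0.6955, 0.8489, 2.4200]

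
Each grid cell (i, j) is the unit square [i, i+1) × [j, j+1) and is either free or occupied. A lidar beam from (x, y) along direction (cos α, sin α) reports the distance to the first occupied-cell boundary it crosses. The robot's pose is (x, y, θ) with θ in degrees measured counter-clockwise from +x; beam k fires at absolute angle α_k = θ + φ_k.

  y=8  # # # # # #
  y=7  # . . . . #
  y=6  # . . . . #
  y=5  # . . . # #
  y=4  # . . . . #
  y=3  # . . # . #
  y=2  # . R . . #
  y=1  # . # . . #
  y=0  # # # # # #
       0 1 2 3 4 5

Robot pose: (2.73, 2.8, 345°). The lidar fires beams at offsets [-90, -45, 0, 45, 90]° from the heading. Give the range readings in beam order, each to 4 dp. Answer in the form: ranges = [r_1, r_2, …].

beam 1: φ=-90°, α=255°
  d=(-0.2588,-0.9659)  start (2,2)  tX=2.8205 tY=0.8282  stride 1/|dx|=3.8637 1/|dy|=1.0353
    cross y-line → (2,1), t=0.8282 (wall)
  → r_1 = 0.8282
beam 2: φ=-45°, α=300°
  d=(0.5000,-0.8660)  start (2,2)  tX=0.5400 tY=0.9238  stride 1/|dx|=2.0000 1/|dy|=1.1547
    cross x-line → (3,2), t=0.5400
    cross y-line → (3,1), t=0.9238
    cross y-line → (3,0), t=2.0785 (wall)
  → r_2 = 2.0785
beam 3: φ=0°, α=345°
  d=(0.9659,-0.2588)  start (2,2)  tX=0.2795 tY=3.0910  stride 1/|dx|=1.0353 1/|dy|=3.8637
    cross x-line → (3,2), t=0.2795
    cross x-line → (4,2), t=1.3148
    cross x-line → (5,2), t=2.3501 (wall)
  → r_3 = 2.3501
beam 4: φ=45°, α=30°
  d=(0.8660,0.5000)  start (2,2)  tX=0.3118 tY=0.4000  stride 1/|dx|=1.1547 1/|dy|=2.0000
    cross x-line → (3,2), t=0.3118
    cross y-line → (3,3), t=0.4000 (wall)
  → r_4 = 0.4000
beam 5: φ=90°, α=75°
  d=(0.2588,0.9659)  start (2,2)  tX=1.0432 tY=0.2071  stride 1/|dx|=3.8637 1/|dy|=1.0353
    cross y-line → (2,3), t=0.2071
    cross x-line → (3,3), t=1.0432 (wall)
  → r_5 = 1.0432

ranges = [0.8282, 2.0785, 2.3501, 0.4000, 1.0432]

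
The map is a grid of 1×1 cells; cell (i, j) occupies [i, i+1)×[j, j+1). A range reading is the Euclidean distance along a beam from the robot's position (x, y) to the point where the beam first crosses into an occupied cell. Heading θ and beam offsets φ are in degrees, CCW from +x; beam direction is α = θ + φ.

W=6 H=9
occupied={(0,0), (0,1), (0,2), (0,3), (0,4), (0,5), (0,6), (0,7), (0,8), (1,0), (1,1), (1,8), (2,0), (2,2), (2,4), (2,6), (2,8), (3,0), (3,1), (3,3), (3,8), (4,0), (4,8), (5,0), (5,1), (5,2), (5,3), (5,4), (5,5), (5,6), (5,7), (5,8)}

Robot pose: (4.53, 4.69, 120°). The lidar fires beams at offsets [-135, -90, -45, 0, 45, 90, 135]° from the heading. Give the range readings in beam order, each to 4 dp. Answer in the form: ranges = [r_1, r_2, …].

beam 1: φ=-135°, α=345°
  d=(0.9659,-0.2588)  start (4,4)  tX=0.4866 tY=2.6660  stride 1/|dx|=1.0353 1/|dy|=3.8637
    cross x-line → (5,4), t=0.4866 (wall)
  → r_1 = 0.4866
beam 2: φ=-90°, α=30°
  d=(0.8660,0.5000)  start (4,4)  tX=0.5427 tY=0.6200  stride 1/|dx|=1.1547 1/|dy|=2.0000
    cross x-line → (5,4), t=0.5427 (wall)
  → r_2 = 0.5427
beam 3: φ=-45°, α=75°
  d=(0.2588,0.9659)  start (4,4)  tX=1.8159 tY=0.3209  stride 1/|dx|=3.8637 1/|dy|=1.0353
    cross y-line → (4,5), t=0.3209
    cross y-line → (4,6), t=1.3562
    cross x-line → (5,6), t=1.8159 (wall)
  → r_3 = 1.8159
beam 4: φ=0°, α=120°
  d=(-0.5000,0.8660)  start (4,4)  tX=1.0600 tY=0.3580  stride 1/|dx|=2.0000 1/|dy|=1.1547
    cross y-line → (4,5), t=0.3580
    cross x-line → (3,5), t=1.0600
    cross y-line → (3,6), t=1.5127
    cross y-line → (3,7), t=2.6674
    cross x-line → (2,7), t=3.0600
    cross y-line → (2,8), t=3.8221 (wall)
  → r_4 = 3.8221
beam 5: φ=45°, α=165°
  d=(-0.9659,0.2588)  start (4,4)  tX=0.5487 tY=1.1977  stride 1/|dx|=1.0353 1/|dy|=3.8637
    cross x-line → (3,4), t=0.5487
    cross y-line → (3,5), t=1.1977
    cross x-line → (2,5), t=1.5840
    cross x-line → (1,5), t=2.6192
    cross x-line → (0,5), t=3.6545 (wall)
  → r_5 = 3.6545
beam 6: φ=90°, α=210°
  d=(-0.8660,-0.5000)  start (4,4)  tX=0.6120 tY=1.3800  stride 1/|dx|=1.1547 1/|dy|=2.0000
    cross x-line → (3,4), t=0.6120
    cross y-line → (3,3), t=1.3800 (wall)
  → r_6 = 1.3800
beam 7: φ=135°, α=255°
  d=(-0.2588,-0.9659)  start (4,4)  tX=2.0478 tY=0.7143  stride 1/|dx|=3.8637 1/|dy|=1.0353
    cross y-line → (4,3), t=0.7143
    cross y-line → (4,2), t=1.7496
    cross x-line → (3,2), t=2.0478
    cross y-line → (3,1), t=2.7849 (wall)
  → r_7 = 2.7849

ranges = [0.4866, 0.5427, 1.8159, 3.8221, 3.6545, 1.3800, 2.7849]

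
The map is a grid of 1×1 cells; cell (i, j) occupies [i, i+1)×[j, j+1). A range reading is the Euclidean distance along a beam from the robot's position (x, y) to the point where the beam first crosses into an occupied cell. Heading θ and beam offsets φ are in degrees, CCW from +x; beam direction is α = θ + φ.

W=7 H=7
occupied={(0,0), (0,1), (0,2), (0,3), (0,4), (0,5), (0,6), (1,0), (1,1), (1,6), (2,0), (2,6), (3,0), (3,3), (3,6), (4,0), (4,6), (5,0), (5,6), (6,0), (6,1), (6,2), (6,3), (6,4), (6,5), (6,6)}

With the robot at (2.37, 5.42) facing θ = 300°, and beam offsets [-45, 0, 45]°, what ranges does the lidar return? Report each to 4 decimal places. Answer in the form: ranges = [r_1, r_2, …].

beam 1: φ=-45°, α=255°
  d=(-0.2588,-0.9659)  start (2,5)  tX=1.4296 tY=0.4348  stride 1/|dx|=3.8637 1/|dy|=1.0353
    cross y-line → (2,4), t=0.4348
    cross x-line → (1,4), t=1.4296
    cross y-line → (1,3), t=1.4701
    cross y-line → (1,2), t=2.5054
    cross y-line → (1,1), t=3.5406 (wall)
  → r_1 = 3.5406
beam 2: φ=0°, α=300°
  d=(0.5000,-0.8660)  start (2,5)  tX=1.2600 tY=0.4850  stride 1/|dx|=2.0000 1/|dy|=1.1547
    cross y-line → (2,4), t=0.4850
    cross x-line → (3,4), t=1.2600
    cross y-line → (3,3), t=1.6397 (wall)
  → r_2 = 1.6397
beam 3: φ=45°, α=345°
  d=(0.9659,-0.2588)  start (2,5)  tX=0.6522 tY=1.6228  stride 1/|dx|=1.0353 1/|dy|=3.8637
    cross x-line → (3,5), t=0.6522
    cross y-line → (3,4), t=1.6228
    cross x-line → (4,4), t=1.6875
    cross x-line → (5,4), t=2.7228
    cross x-line → (6,4), t=3.7581 (wall)
  → r_3 = 3.7581

ranges = [3.5406, 1.6397, 3.7581]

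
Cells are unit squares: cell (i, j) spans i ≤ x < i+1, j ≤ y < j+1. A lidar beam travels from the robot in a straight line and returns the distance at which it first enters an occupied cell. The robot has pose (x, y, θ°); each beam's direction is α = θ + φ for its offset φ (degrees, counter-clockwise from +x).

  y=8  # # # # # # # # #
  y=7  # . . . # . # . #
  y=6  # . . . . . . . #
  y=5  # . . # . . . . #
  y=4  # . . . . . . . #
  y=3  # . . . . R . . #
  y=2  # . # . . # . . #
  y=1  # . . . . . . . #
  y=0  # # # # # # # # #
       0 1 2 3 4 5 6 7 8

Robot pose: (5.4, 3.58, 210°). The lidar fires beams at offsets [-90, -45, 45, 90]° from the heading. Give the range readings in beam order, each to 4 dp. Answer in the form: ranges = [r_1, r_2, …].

beam 1: φ=-90°, α=120°
  dir = (cos 120°, sin 120°) = (-0.5000, 0.8660); from cell (5,3)
  next x-line at t=0.8000, next y-line at t=0.4850; Δt_x=2.0000, Δt_y=1.1547
    y: enter (5,4) at t=0.4850
    x: enter (4,4) at t=0.8000
    y: enter (4,5) at t=1.6397
    y: enter (4,6) at t=2.7944
    x: enter (3,6) at t=2.8000
    y: enter (3,7) at t=3.9491
    x: enter (2,7) at t=4.8000
    y: enter (2,8) at t=5.1038 ← occupied
  → r_1 = 5.1038
beam 2: φ=-45°, α=165°
  dir = (cos 165°, sin 165°) = (-0.9659, 0.2588); from cell (5,3)
  next x-line at t=0.4141, next y-line at t=1.6228; Δt_x=1.0353, Δt_y=3.8637
    x: enter (4,3) at t=0.4141
    x: enter (3,3) at t=1.4494
    y: enter (3,4) at t=1.6228
    x: enter (2,4) at t=2.4847
    x: enter (1,4) at t=3.5199
    x: enter (0,4) at t=4.5552 ← occupied
  → r_2 = 4.5552
beam 3: φ=45°, α=255°
  dir = (cos 255°, sin 255°) = (-0.2588, -0.9659); from cell (5,3)
  next x-line at t=1.5455, next y-line at t=0.6005; Δt_x=3.8637, Δt_y=1.0353
    y: enter (5,2) at t=0.6005 ← occupied
  → r_3 = 0.6005
beam 4: φ=90°, α=300°
  dir = (cos 300°, sin 300°) = (0.5000, -0.8660); from cell (5,3)
  next x-line at t=1.2000, next y-line at t=0.6697; Δt_x=2.0000, Δt_y=1.1547
    y: enter (5,2) at t=0.6697 ← occupied
  → r_4 = 0.6697

ranges = [5.1038, 4.5552, 0.6005, 0.6697]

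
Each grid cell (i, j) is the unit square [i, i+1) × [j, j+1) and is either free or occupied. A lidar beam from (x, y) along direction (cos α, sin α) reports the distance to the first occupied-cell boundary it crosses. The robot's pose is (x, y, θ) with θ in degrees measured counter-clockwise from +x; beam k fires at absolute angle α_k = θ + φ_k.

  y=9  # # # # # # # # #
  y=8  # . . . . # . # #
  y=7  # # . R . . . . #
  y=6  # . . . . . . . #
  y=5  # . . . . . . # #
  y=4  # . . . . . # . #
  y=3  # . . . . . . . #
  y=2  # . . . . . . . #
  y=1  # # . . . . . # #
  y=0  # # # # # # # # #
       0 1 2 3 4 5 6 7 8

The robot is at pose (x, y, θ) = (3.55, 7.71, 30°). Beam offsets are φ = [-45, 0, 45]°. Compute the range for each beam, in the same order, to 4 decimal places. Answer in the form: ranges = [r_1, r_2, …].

ranges = [4.6070, 1.6743, 1.3355]

beam 1: φ=-45°, α=345°
  dir = (cos 345°, sin 345°) = (0.9659, -0.2588); from cell (3,7)
  next x-line at t=0.4659, next y-line at t=2.7432; Δt_x=1.0353, Δt_y=3.8637
    x: enter (4,7) at t=0.4659
    x: enter (5,7) at t=1.5012
    x: enter (6,7) at t=2.5364
    y: enter (6,6) at t=2.7432
    x: enter (7,6) at t=3.5717
    x: enter (8,6) at t=4.6070 ← occupied
  → r_1 = 4.6070
beam 2: φ=0°, α=30°
  dir = (cos 30°, sin 30°) = (0.8660, 0.5000); from cell (3,7)
  next x-line at t=0.5196, next y-line at t=0.5800; Δt_x=1.1547, Δt_y=2.0000
    x: enter (4,7) at t=0.5196
    y: enter (4,8) at t=0.5800
    x: enter (5,8) at t=1.6743 ← occupied
  → r_2 = 1.6743
beam 3: φ=45°, α=75°
  dir = (cos 75°, sin 75°) = (0.2588, 0.9659); from cell (3,7)
  next x-line at t=1.7387, next y-line at t=0.3002; Δt_x=3.8637, Δt_y=1.0353
    y: enter (3,8) at t=0.3002
    y: enter (3,9) at t=1.3355 ← occupied
  → r_3 = 1.3355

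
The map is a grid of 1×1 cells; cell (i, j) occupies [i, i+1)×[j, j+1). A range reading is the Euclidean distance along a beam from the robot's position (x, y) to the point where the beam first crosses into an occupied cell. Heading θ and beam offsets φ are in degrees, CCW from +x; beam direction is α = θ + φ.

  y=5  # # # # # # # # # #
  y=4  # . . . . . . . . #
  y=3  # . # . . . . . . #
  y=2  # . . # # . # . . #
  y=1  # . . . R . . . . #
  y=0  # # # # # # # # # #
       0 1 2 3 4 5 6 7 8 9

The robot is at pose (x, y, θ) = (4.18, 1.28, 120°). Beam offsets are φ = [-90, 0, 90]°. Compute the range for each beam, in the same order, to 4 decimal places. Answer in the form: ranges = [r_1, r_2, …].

beam 1: φ=-90°, α=30°
  dir = (cos 30°, sin 30°) = (0.8660, 0.5000); from cell (4,1)
  next x-line at t=0.9469, next y-line at t=1.4400; Δt_x=1.1547, Δt_y=2.0000
    x: enter (5,1) at t=0.9469
    y: enter (5,2) at t=1.4400
    x: enter (6,2) at t=2.1016 ← occupied
  → r_1 = 2.1016
beam 2: φ=0°, α=120°
  dir = (cos 120°, sin 120°) = (-0.5000, 0.8660); from cell (4,1)
  next x-line at t=0.3600, next y-line at t=0.8314; Δt_x=2.0000, Δt_y=1.1547
    x: enter (3,1) at t=0.3600
    y: enter (3,2) at t=0.8314 ← occupied
  → r_2 = 0.8314
beam 3: φ=90°, α=210°
  dir = (cos 210°, sin 210°) = (-0.8660, -0.5000); from cell (4,1)
  next x-line at t=0.2078, next y-line at t=0.5600; Δt_x=1.1547, Δt_y=2.0000
    x: enter (3,1) at t=0.2078
    y: enter (3,0) at t=0.5600 ← occupied
  → r_3 = 0.5600

ranges = [2.1016, 0.8314, 0.5600]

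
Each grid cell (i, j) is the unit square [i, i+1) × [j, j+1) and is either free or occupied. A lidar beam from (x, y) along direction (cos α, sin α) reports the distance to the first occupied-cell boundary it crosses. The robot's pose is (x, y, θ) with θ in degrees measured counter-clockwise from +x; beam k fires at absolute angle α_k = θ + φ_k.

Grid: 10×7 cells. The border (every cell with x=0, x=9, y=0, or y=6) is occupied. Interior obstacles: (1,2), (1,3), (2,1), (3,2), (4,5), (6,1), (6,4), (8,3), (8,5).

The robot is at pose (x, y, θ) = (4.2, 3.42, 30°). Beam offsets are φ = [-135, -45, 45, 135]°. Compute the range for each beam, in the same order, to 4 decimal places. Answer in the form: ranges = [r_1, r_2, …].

ranges = [0.7727, 4.9693, 1.6357, 3.3129]

beam 1: φ=-135°, α=255°
  direction (-0.2588, -0.9659); cell (4,3); t to first gridline: x 0.7727, y 0.4348 (then +3.8637 / +1.0353)
    (4,2) via y @ 0.4348
    (3,2) via x @ 0.7727  # hit
  → r_1 = 0.7727
beam 2: φ=-45°, α=345°
  direction (0.9659, -0.2588); cell (4,3); t to first gridline: x 0.8282, y 1.6228 (then +1.0353 / +3.8637)
    (5,3) via x @ 0.8282
    (5,2) via y @ 1.6228
    (6,2) via x @ 1.8635
    (7,2) via x @ 2.8988
    (8,2) via x @ 3.9340
    (9,2) via x @ 4.9693  # hit
  → r_2 = 4.9693
beam 3: φ=45°, α=75°
  direction (0.2588, 0.9659); cell (4,3); t to first gridline: x 3.0910, y 0.6005 (then +3.8637 / +1.0353)
    (4,4) via y @ 0.6005
    (4,5) via y @ 1.6357  # hit
  → r_3 = 1.6357
beam 4: φ=135°, α=165°
  direction (-0.9659, 0.2588); cell (4,3); t to first gridline: x 0.2071, y 2.2409 (then +1.0353 / +3.8637)
    (3,3) via x @ 0.2071
    (2,3) via x @ 1.2423
    (2,4) via y @ 2.2409
    (1,4) via x @ 2.2776
    (0,4) via x @ 3.3129  # hit
  → r_4 = 3.3129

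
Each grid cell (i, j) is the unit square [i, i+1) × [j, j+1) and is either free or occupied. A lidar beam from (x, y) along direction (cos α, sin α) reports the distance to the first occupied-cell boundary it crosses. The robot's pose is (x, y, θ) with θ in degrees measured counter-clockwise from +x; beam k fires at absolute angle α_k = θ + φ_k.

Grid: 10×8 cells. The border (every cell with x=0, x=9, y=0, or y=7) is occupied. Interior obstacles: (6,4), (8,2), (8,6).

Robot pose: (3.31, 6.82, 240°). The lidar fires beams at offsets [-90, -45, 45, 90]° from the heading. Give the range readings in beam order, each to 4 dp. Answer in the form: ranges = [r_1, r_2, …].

beam 1: φ=-90°, α=150°
  d=(-0.8660,0.5000)  start (3,6)  tX=0.3580 tY=0.3600  stride 1/|dx|=1.1547 1/|dy|=2.0000
    cross x-line → (2,6), t=0.3580
    cross y-line → (2,7), t=0.3600 (wall)
  → r_1 = 0.3600
beam 2: φ=-45°, α=195°
  d=(-0.9659,-0.2588)  start (3,6)  tX=0.3209 tY=3.1682  stride 1/|dx|=1.0353 1/|dy|=3.8637
    cross x-line → (2,6), t=0.3209
    cross x-line → (1,6), t=1.3562
    cross x-line → (0,6), t=2.3915 (wall)
  → r_2 = 2.3915
beam 3: φ=45°, α=285°
  d=(0.2588,-0.9659)  start (3,6)  tX=2.6660 tY=0.8489  stride 1/|dx|=3.8637 1/|dy|=1.0353
    cross y-line → (3,5), t=0.8489
    cross y-line → (3,4), t=1.8842
    cross x-line → (4,4), t=2.6660
    cross y-line → (4,3), t=2.9195
    cross y-line → (4,2), t=3.9548
    cross y-line → (4,1), t=4.9900
    cross y-line → (4,0), t=6.0253 (wall)
  → r_3 = 6.0253
beam 4: φ=90°, α=330°
  d=(0.8660,-0.5000)  start (3,6)  tX=0.7967 tY=1.6400  stride 1/|dx|=1.1547 1/|dy|=2.0000
    cross x-line → (4,6), t=0.7967
    cross y-line → (4,5), t=1.6400
    cross x-line → (5,5), t=1.9514
    cross x-line → (6,5), t=3.1061
    cross y-line → (6,4), t=3.6400 (wall)
  → r_4 = 3.6400

ranges = [0.3600, 2.3915, 6.0253, 3.6400]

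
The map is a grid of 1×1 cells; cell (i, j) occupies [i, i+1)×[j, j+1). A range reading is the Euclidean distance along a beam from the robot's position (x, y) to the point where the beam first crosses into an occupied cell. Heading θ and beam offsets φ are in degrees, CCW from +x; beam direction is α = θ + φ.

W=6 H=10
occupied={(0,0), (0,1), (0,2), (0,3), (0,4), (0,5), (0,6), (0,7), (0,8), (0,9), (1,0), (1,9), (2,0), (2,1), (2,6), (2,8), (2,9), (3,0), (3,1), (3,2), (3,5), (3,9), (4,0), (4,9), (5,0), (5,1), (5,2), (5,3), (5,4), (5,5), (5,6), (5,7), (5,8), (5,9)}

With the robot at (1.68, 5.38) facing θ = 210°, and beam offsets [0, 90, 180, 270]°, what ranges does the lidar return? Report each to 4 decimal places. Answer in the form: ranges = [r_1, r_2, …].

beam 1: φ=0°, α=210°
  d=(-0.8660,-0.5000)  start (1,5)  tX=0.7852 tY=0.7600  stride 1/|dx|=1.1547 1/|dy|=2.0000
    cross y-line → (1,4), t=0.7600
    cross x-line → (0,4), t=0.7852 (wall)
  → r_1 = 0.7852
beam 2: φ=90°, α=300°
  d=(0.5000,-0.8660)  start (1,5)  tX=0.6400 tY=0.4388  stride 1/|dx|=2.0000 1/|dy|=1.1547
    cross y-line → (1,4), t=0.4388
    cross x-line → (2,4), t=0.6400
    cross y-line → (2,3), t=1.5935
    cross x-line → (3,3), t=2.6400
    cross y-line → (3,2), t=2.7482 (wall)
  → r_2 = 2.7482
beam 3: φ=180°, α=30°
  d=(0.8660,0.5000)  start (1,5)  tX=0.3695 tY=1.2400  stride 1/|dx|=1.1547 1/|dy|=2.0000
    cross x-line → (2,5), t=0.3695
    cross y-line → (2,6), t=1.2400 (wall)
  → r_3 = 1.2400
beam 4: φ=270°, α=120°
  d=(-0.5000,0.8660)  start (1,5)  tX=1.3600 tY=0.7159  stride 1/|dx|=2.0000 1/|dy|=1.1547
    cross y-line → (1,6), t=0.7159
    cross x-line → (0,6), t=1.3600 (wall)
  → r_4 = 1.3600

ranges = [0.7852, 2.7482, 1.2400, 1.3600]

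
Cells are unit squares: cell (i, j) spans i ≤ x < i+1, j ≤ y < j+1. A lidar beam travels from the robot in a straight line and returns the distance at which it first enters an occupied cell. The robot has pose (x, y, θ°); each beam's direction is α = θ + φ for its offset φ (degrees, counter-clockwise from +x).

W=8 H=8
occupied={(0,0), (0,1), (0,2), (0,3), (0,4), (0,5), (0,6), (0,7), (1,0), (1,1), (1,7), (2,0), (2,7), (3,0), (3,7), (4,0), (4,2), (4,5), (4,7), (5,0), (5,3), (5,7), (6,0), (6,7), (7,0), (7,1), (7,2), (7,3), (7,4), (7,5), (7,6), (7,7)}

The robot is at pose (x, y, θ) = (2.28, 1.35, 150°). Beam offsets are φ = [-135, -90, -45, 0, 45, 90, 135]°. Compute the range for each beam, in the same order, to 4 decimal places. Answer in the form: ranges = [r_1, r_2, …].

beam 1: φ=-135°, α=15°
  dir = (cos 15°, sin 15°) = (0.9659, 0.2588); from cell (2,1)
  next x-line at t=0.7454, next y-line at t=2.5114; Δt_x=1.0353, Δt_y=3.8637
    x: enter (3,1) at t=0.7454
    x: enter (4,1) at t=1.7807
    y: enter (4,2) at t=2.5114 ← occupied
  → r_1 = 2.5114
beam 2: φ=-90°, α=60°
  dir = (cos 60°, sin 60°) = (0.5000, 0.8660); from cell (2,1)
  next x-line at t=1.4400, next y-line at t=0.7506; Δt_x=2.0000, Δt_y=1.1547
    y: enter (2,2) at t=0.7506
    x: enter (3,2) at t=1.4400
    y: enter (3,3) at t=1.9053
    y: enter (3,4) at t=3.0600
    x: enter (4,4) at t=3.4400
    y: enter (4,5) at t=4.2147 ← occupied
  → r_2 = 4.2147
beam 3: φ=-45°, α=105°
  dir = (cos 105°, sin 105°) = (-0.2588, 0.9659); from cell (2,1)
  next x-line at t=1.0818, next y-line at t=0.6729; Δt_x=3.8637, Δt_y=1.0353
    y: enter (2,2) at t=0.6729
    x: enter (1,2) at t=1.0818
    y: enter (1,3) at t=1.7082
    y: enter (1,4) at t=2.7435
    y: enter (1,5) at t=3.7788
    y: enter (1,6) at t=4.8140
    x: enter (0,6) at t=4.9455 ← occupied
  → r_3 = 4.9455
beam 4: φ=0°, α=150°
  dir = (cos 150°, sin 150°) = (-0.8660, 0.5000); from cell (2,1)
  next x-line at t=0.3233, next y-line at t=1.3000; Δt_x=1.1547, Δt_y=2.0000
    x: enter (1,1) at t=0.3233 ← occupied
  → r_4 = 0.3233
beam 5: φ=45°, α=195°
  dir = (cos 195°, sin 195°) = (-0.9659, -0.2588); from cell (2,1)
  next x-line at t=0.2899, next y-line at t=1.3523; Δt_x=1.0353, Δt_y=3.8637
    x: enter (1,1) at t=0.2899 ← occupied
  → r_5 = 0.2899
beam 6: φ=90°, α=240°
  dir = (cos 240°, sin 240°) = (-0.5000, -0.8660); from cell (2,1)
  next x-line at t=0.5600, next y-line at t=0.4041; Δt_x=2.0000, Δt_y=1.1547
    y: enter (2,0) at t=0.4041 ← occupied
  → r_6 = 0.4041
beam 7: φ=135°, α=285°
  dir = (cos 285°, sin 285°) = (0.2588, -0.9659); from cell (2,1)
  next x-line at t=2.7819, next y-line at t=0.3623; Δt_x=3.8637, Δt_y=1.0353
    y: enter (2,0) at t=0.3623 ← occupied
  → r_7 = 0.3623

ranges = [2.5114, 4.2147, 4.9455, 0.3233, 0.2899, 0.4041, 0.3623]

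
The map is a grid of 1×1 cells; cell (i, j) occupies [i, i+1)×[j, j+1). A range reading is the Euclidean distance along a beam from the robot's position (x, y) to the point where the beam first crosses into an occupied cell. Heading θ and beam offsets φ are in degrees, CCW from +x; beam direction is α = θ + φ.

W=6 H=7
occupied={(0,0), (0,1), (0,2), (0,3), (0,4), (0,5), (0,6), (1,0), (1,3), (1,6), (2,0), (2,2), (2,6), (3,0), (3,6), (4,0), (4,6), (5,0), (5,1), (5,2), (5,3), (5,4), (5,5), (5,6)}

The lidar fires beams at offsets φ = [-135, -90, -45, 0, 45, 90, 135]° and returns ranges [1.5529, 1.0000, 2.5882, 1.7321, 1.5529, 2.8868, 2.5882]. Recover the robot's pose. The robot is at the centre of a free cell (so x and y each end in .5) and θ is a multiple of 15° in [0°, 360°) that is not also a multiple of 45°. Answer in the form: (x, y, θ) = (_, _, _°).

The pose lattice has 18·16 = 288 candidates. Test each by forward raycasting.
  (3.5, 1.5, 165°): beam 1 = 1.7321 ≠ 1.5529 ✗
  (3.5, 4.5, 120°): beam 2 = 1.7321 ≠ 1.0000 ✗
  (3.5, 4.5, 195°): beam 1 = 1.7321 ≠ 1.5529 ✗
  (3.5, 3.5, 105°): beam 1 = 1.7321 ≠ 1.5529 ✗
  …
  (3.5, 3.5, 330°): r_1=1.5529, r_2=1.0000, r_3=2.5882, r_4=1.7321, r_5=1.5529, r_6=2.8868, r_7=2.5882 — all match ✓
Only this pose fits every beam.

(x, y, θ) = (3.5, 3.5, 330°)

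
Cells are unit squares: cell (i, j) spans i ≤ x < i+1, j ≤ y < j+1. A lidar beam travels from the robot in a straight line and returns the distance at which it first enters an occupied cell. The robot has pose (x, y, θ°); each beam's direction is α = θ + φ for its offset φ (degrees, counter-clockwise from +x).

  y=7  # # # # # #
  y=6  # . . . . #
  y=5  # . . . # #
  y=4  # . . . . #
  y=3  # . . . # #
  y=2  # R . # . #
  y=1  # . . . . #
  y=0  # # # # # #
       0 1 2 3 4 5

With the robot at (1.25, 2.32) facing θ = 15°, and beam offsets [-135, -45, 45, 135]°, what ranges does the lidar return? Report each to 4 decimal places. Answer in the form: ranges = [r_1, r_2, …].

ranges = [0.5000, 2.6400, 5.4040, 0.2887]

beam 1: φ=-135°, α=240°
  cosα=-0.5000 sinα=-0.8660 | (1,2) | tMaxX 0.5000 tMaxY 0.3695 | tΔX 2.0000 tΔY 1.1547
    t=0.3695 [y] (1,1)
    t=0.5000 [x] (0,1) — stop
  → r_1 = 0.5000
beam 2: φ=-45°, α=330°
  cosα=0.8660 sinα=-0.5000 | (1,2) | tMaxX 0.8660 tMaxY 0.6400 | tΔX 1.1547 tΔY 2.0000
    t=0.6400 [y] (1,1)
    t=0.8660 [x] (2,1)
    t=2.0207 [x] (3,1)
    t=2.6400 [y] (3,0) — stop
  → r_2 = 2.6400
beam 3: φ=45°, α=60°
  cosα=0.5000 sinα=0.8660 | (1,2) | tMaxX 1.5000 tMaxY 0.7852 | tΔX 2.0000 tΔY 1.1547
    t=0.7852 [y] (1,3)
    t=1.5000 [x] (2,3)
    t=1.9399 [y] (2,4)
    t=3.0946 [y] (2,5)
    t=3.5000 [x] (3,5)
    t=4.2493 [y] (3,6)
    t=5.4040 [y] (3,7) — stop
  → r_3 = 5.4040
beam 4: φ=135°, α=150°
  cosα=-0.8660 sinα=0.5000 | (1,2) | tMaxX 0.2887 tMaxY 1.3600 | tΔX 1.1547 tΔY 2.0000
    t=0.2887 [x] (0,2) — stop
  → r_4 = 0.2887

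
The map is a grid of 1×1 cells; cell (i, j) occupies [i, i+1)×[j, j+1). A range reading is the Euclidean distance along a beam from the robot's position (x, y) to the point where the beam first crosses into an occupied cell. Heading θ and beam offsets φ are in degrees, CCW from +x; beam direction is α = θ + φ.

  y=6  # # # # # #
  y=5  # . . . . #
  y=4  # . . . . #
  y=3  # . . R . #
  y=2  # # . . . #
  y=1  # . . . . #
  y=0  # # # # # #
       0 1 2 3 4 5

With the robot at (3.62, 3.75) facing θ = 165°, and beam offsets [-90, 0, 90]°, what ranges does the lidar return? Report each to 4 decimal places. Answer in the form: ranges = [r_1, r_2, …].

ranges = [2.3294, 2.7124, 2.8470]

beam 1: φ=-90°, α=75°
  dir = (cos 75°, sin 75°) = (0.2588, 0.9659); from cell (3,3)
  next x-line at t=1.4682, next y-line at t=0.2588; Δt_x=3.8637, Δt_y=1.0353
    y: enter (3,4) at t=0.2588
    y: enter (3,5) at t=1.2941
    x: enter (4,5) at t=1.4682
    y: enter (4,6) at t=2.3294 ← occupied
  → r_1 = 2.3294
beam 2: φ=0°, α=165°
  dir = (cos 165°, sin 165°) = (-0.9659, 0.2588); from cell (3,3)
  next x-line at t=0.6419, next y-line at t=0.9659; Δt_x=1.0353, Δt_y=3.8637
    x: enter (2,3) at t=0.6419
    y: enter (2,4) at t=0.9659
    x: enter (1,4) at t=1.6771
    x: enter (0,4) at t=2.7124 ← occupied
  → r_2 = 2.7124
beam 3: φ=90°, α=255°
  dir = (cos 255°, sin 255°) = (-0.2588, -0.9659); from cell (3,3)
  next x-line at t=2.3955, next y-line at t=0.7765; Δt_x=3.8637, Δt_y=1.0353
    y: enter (3,2) at t=0.7765
    y: enter (3,1) at t=1.8117
    x: enter (2,1) at t=2.3955
    y: enter (2,0) at t=2.8470 ← occupied
  → r_3 = 2.8470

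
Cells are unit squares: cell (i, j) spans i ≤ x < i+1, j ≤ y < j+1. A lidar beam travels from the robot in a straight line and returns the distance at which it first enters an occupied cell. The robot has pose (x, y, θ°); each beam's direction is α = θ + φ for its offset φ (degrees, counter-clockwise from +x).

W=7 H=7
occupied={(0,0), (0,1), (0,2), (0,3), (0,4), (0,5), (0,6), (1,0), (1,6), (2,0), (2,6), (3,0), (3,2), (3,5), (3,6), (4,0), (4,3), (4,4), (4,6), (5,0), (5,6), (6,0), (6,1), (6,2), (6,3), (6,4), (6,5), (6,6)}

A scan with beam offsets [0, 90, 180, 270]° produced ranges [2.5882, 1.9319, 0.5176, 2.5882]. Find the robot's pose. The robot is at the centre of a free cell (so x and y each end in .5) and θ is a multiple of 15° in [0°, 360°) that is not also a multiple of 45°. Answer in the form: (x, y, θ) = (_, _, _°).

Enumerate (i+0.5, j+0.5, θ) over the 21 free cells and 16 admissible headings. For each, cast all 4 beams and compare to the given ranges.
  (1.5, 1.5, 210°): beam 1 = 0.5774 ≠ 2.5882 ✗
  (5.5, 3.5, 210°): beam 1 = 0.5774 ≠ 2.5882 ✗
  (1.5, 2.5, 150°): beam 1 = 0.5774 ≠ 2.5882 ✗
  (5.5, 2.5, 195°): beam 1 = 1.5529 ≠ 2.5882 ✗
  …
  (1.5, 3.5, 15°): r_1=2.5882, r_2=1.9319, r_3=0.5176, r_4=2.5882 — all match ✓
No second candidate reproduces the full scan.

(x, y, θ) = (1.5, 3.5, 15°)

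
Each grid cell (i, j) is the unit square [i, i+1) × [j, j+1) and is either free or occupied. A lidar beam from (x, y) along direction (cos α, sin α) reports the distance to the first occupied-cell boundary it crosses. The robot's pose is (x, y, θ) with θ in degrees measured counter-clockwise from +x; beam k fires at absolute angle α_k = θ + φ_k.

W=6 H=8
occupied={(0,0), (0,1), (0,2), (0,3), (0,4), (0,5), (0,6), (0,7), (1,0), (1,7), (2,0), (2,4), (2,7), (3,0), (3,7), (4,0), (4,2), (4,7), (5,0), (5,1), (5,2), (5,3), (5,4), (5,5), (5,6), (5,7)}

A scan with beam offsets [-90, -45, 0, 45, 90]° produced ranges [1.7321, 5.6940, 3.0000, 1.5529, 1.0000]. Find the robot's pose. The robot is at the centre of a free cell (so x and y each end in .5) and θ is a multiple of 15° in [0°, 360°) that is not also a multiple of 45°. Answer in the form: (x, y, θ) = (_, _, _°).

The pose lattice has 22·16 = 352 candidates. Test each by forward raycasting.
  (2.5, 6.5, 300°): beam 2 = 1.5529 ≠ 5.6940 ✗
  (2.5, 3.5, 210°): beam 1 = 0.5774 ≠ 1.7321 ✗
  (2.5, 5.5, 285°): beam 1 = 1.5529 ≠ 1.7321 ✗
  (4.5, 6.5, 195°): beam 1 = 0.5176 ≠ 1.7321 ✗
  …
  (2.5, 1.5, 120°): r_1=1.7321, r_2=5.6940, r_3=3.0000, r_4=1.5529, r_5=1.0000 — all match ✓
No second candidate reproduces the full scan.

(x, y, θ) = (2.5, 1.5, 120°)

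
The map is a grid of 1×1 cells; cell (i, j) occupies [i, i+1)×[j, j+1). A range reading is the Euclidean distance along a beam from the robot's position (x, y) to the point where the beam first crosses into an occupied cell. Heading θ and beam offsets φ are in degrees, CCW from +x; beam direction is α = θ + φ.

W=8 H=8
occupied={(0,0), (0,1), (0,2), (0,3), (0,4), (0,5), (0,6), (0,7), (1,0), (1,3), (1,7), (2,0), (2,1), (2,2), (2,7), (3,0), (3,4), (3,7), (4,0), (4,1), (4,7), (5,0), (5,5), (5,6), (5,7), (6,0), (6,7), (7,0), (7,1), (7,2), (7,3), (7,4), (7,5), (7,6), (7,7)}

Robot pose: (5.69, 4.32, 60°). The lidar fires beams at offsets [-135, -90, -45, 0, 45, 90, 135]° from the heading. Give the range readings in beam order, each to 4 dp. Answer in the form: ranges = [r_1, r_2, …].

ranges = [3.4371, 1.5127, 1.3562, 2.6200, 0.7040, 5.3600, 3.8202]

beam 1: φ=-135°, α=285°
  d=(0.2588,-0.9659)  start (5,4)  tX=1.1977 tY=0.3313  stride 1/|dx|=3.8637 1/|dy|=1.0353
    cross y-line → (5,3), t=0.3313
    cross x-line → (6,3), t=1.1977
    cross y-line → (6,2), t=1.3666
    cross y-line → (6,1), t=2.4018
    cross y-line → (6,0), t=3.4371 (wall)
  → r_1 = 3.4371
beam 2: φ=-90°, α=330°
  d=(0.8660,-0.5000)  start (5,4)  tX=0.3580 tY=0.6400  stride 1/|dx|=1.1547 1/|dy|=2.0000
    cross x-line → (6,4), t=0.3580
    cross y-line → (6,3), t=0.6400
    cross x-line → (7,3), t=1.5127 (wall)
  → r_2 = 1.5127
beam 3: φ=-45°, α=15°
  d=(0.9659,0.2588)  start (5,4)  tX=0.3209 tY=2.6273  stride 1/|dx|=1.0353 1/|dy|=3.8637
    cross x-line → (6,4), t=0.3209
    cross x-line → (7,4), t=1.3562 (wall)
  → r_3 = 1.3562
beam 4: φ=0°, α=60°
  d=(0.5000,0.8660)  start (5,4)  tX=0.6200 tY=0.7852  stride 1/|dx|=2.0000 1/|dy|=1.1547
    cross x-line → (6,4), t=0.6200
    cross y-line → (6,5), t=0.7852
    cross y-line → (6,6), t=1.9399
    cross x-line → (7,6), t=2.6200 (wall)
  → r_4 = 2.6200
beam 5: φ=45°, α=105°
  d=(-0.2588,0.9659)  start (5,4)  tX=2.6660 tY=0.7040  stride 1/|dx|=3.8637 1/|dy|=1.0353
    cross y-line → (5,5), t=0.7040 (wall)
  → r_5 = 0.7040
beam 6: φ=90°, α=150°
  d=(-0.8660,0.5000)  start (5,4)  tX=0.7967 tY=1.3600  stride 1/|dx|=1.1547 1/|dy|=2.0000
    cross x-line → (4,4), t=0.7967
    cross y-line → (4,5), t=1.3600
    cross x-line → (3,5), t=1.9514
    cross x-line → (2,5), t=3.1061
    cross y-line → (2,6), t=3.3600
    cross x-line → (1,6), t=4.2608
    cross y-line → (1,7), t=5.3600 (wall)
  → r_6 = 5.3600
beam 7: φ=135°, α=195°
  d=(-0.9659,-0.2588)  start (5,4)  tX=0.7143 tY=1.2364  stride 1/|dx|=1.0353 1/|dy|=3.8637
    cross x-line → (4,4), t=0.7143
    cross y-line → (4,3), t=1.2364
    cross x-line → (3,3), t=1.7496
    cross x-line → (2,3), t=2.7849
    cross x-line → (1,3), t=3.8202 (wall)
  → r_7 = 3.8202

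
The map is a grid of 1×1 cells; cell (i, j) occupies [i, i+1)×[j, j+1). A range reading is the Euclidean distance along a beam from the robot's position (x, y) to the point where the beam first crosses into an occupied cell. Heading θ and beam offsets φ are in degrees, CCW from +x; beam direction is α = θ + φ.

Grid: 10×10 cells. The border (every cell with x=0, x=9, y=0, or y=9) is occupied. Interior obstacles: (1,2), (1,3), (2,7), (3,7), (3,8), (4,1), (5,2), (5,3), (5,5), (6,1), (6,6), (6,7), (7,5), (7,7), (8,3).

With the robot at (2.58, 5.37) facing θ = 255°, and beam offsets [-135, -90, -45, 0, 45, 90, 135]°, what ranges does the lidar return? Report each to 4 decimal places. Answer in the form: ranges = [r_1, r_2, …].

ranges = [3.1600, 1.6357, 1.8244, 2.2409, 3.8913, 5.6112, 3.9491]

beam 1: φ=-135°, α=120°
  dir = (cos 120°, sin 120°) = (-0.5000, 0.8660); from cell (2,5)
  next x-line at t=1.1600, next y-line at t=0.7275; Δt_x=2.0000, Δt_y=1.1547
    y: enter (2,6) at t=0.7275
    x: enter (1,6) at t=1.1600
    y: enter (1,7) at t=1.8822
    y: enter (1,8) at t=3.0369
    x: enter (0,8) at t=3.1600 ← occupied
  → r_1 = 3.1600
beam 2: φ=-90°, α=165°
  dir = (cos 165°, sin 165°) = (-0.9659, 0.2588); from cell (2,5)
  next x-line at t=0.6005, next y-line at t=2.4341; Δt_x=1.0353, Δt_y=3.8637
    x: enter (1,5) at t=0.6005
    x: enter (0,5) at t=1.6357 ← occupied
  → r_2 = 1.6357
beam 3: φ=-45°, α=210°
  dir = (cos 210°, sin 210°) = (-0.8660, -0.5000); from cell (2,5)
  next x-line at t=0.6697, next y-line at t=0.7400; Δt_x=1.1547, Δt_y=2.0000
    x: enter (1,5) at t=0.6697
    y: enter (1,4) at t=0.7400
    x: enter (0,4) at t=1.8244 ← occupied
  → r_3 = 1.8244
beam 4: φ=0°, α=255°
  dir = (cos 255°, sin 255°) = (-0.2588, -0.9659); from cell (2,5)
  next x-line at t=2.2409, next y-line at t=0.3831; Δt_x=3.8637, Δt_y=1.0353
    y: enter (2,4) at t=0.3831
    y: enter (2,3) at t=1.4183
    x: enter (1,3) at t=2.2409 ← occupied
  → r_4 = 2.2409
beam 5: φ=45°, α=300°
  dir = (cos 300°, sin 300°) = (0.5000, -0.8660); from cell (2,5)
  next x-line at t=0.8400, next y-line at t=0.4272; Δt_x=2.0000, Δt_y=1.1547
    y: enter (2,4) at t=0.4272
    x: enter (3,4) at t=0.8400
    y: enter (3,3) at t=1.5819
    y: enter (3,2) at t=2.7366
    x: enter (4,2) at t=2.8400
    y: enter (4,1) at t=3.8913 ← occupied
  → r_5 = 3.8913
beam 6: φ=90°, α=345°
  dir = (cos 345°, sin 345°) = (0.9659, -0.2588); from cell (2,5)
  next x-line at t=0.4348, next y-line at t=1.4296; Δt_x=1.0353, Δt_y=3.8637
    x: enter (3,5) at t=0.4348
    y: enter (3,4) at t=1.4296
    x: enter (4,4) at t=1.4701
    x: enter (5,4) at t=2.5054
    x: enter (6,4) at t=3.5406
    x: enter (7,4) at t=4.5759
    y: enter (7,3) at t=5.2933
    x: enter (8,3) at t=5.6112 ← occupied
  → r_6 = 5.6112
beam 7: φ=135°, α=30°
  dir = (cos 30°, sin 30°) = (0.8660, 0.5000); from cell (2,5)
  next x-line at t=0.4850, next y-line at t=1.2600; Δt_x=1.1547, Δt_y=2.0000
    x: enter (3,5) at t=0.4850
    y: enter (3,6) at t=1.2600
    x: enter (4,6) at t=1.6397
    x: enter (5,6) at t=2.7944
    y: enter (5,7) at t=3.2600
    x: enter (6,7) at t=3.9491 ← occupied
  → r_7 = 3.9491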